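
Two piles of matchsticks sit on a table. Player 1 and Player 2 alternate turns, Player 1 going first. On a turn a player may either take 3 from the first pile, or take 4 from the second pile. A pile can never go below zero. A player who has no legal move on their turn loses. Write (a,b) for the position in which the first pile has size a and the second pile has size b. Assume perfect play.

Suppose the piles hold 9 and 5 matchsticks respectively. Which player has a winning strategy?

Classify positions by backward induction: terminal positions (no move available) are L. From any other position, the mover wins iff some move reaches an L.
No move ever increases a pile, so every position that can arise here has a ≤ 9 and b ≤ 5; it is enough to label the cells with 0 ≤ a ≤ 9 and 0 ≤ b ≤ 5.
Every move lowers a or b (never raises either), so fill the grid row by row in increasing a, and left to right within a row: each cell's successors are then already labelled.
      b=0  b=1  b=2  b=3  b=4  b=5
a=0:    L    L    L    L    W    W
a=1:    L    L    L    L    W    W
a=2:    L    L    L    L    W    W
a=3:    W    W    W    W    L    L
a=4:    W    W    W    W    L    L
a=5:    W    W    W    W    L    L
a=6:    L    L    L    L    W    W
a=7:    L    L    L    L    W    W
a=8:    L    L    L    L    W    W
a=9:    W    W    W    W    L    L
Cells with no legal move (terminal, hence L): (0,0), (0,1), (0,2), (0,3), (1,0), (1,1), (1,2), (1,3), (2,0), (2,1), (2,2), (2,3).
The remaining L cells, each justified by listing all of its moves:
(3,4): only reaches (0,4)(W), (3,0)(W), all W → L
(3,5): only reaches (0,5)(W), (3,1)(W), all W → L
(4,4): only reaches (1,4)(W), (4,0)(W), all W → L
(4,5): only reaches (1,5)(W), (4,1)(W), all W → L
(5,4): only reaches (2,4)(W), (5,0)(W), all W → L
(5,5): only reaches (2,5)(W), (5,1)(W), all W → L
(6,0): only reaches (3,0)(W), which is W → L
(6,1): only reaches (3,1)(W), which is W → L
(6,2): only reaches (3,2)(W), which is W → L
(6,3): only reaches (3,3)(W), which is W → L
(7,0): only reaches (4,0)(W), which is W → L
(7,1): only reaches (4,1)(W), which is W → L
(7,2): only reaches (4,2)(W), which is W → L
(7,3): only reaches (4,3)(W), which is W → L
(8,0): only reaches (5,0)(W), which is W → L
(8,1): only reaches (5,1)(W), which is W → L
(8,2): only reaches (5,2)(W), which is W → L
(8,3): only reaches (5,3)(W), which is W → L
(9,4): only reaches (6,4)(W), (9,0)(W), all W → L
(9,5): only reaches (6,5)(W), (9,1)(W), all W → L
Every other cell has at least one move into one of the L cells above, so it is W.
Every move from (9,5) reaches a W position, so the mover loses.

Player 2 wins.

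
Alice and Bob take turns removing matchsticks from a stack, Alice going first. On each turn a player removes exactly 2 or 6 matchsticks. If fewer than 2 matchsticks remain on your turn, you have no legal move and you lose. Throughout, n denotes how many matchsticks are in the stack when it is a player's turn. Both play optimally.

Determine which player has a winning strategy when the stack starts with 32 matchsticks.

Label each position W (a win for the player to move) or L (a loss). A position with no legal move is L; any other position is W exactly when some move reaches an L, and L when every move reaches a W.
n=0: no move → L
n=1: no move → L
n=2: →0(L), so W
n=3: →1(L), so W
n=4: →2(W) only, which is W, so L
n=5: →3(W) only, which is W, so L
n=6: →4(L), so W
n=7: →5(L), so W
n=8: →6(W), 2(W) — all W, so L
n=9: →7(W), 3(W) — all W, so L
n=10: →8(L), so W
n=11: →9(L), so W
n=12: →10(W), 6(W) — all W, so L
n=13: →11(W), 7(W) — all W, so L
n=14: →12(L), so W
n=15: →13(L), so W
n=16: →14(W), 10(W) — all W, so L
n=17: →15(W), 11(W) — all W, so L
n=18: →16(L), so W
n=19: →17(L), so W
n=20: →18(W), 14(W) — all W, so L
n=21: →19(W), 15(W) — all W, so L
n=22: →20(L), so W
n=23: →21(L), so W
n=24: →22(W), 18(W) — all W, so L
n=25: →23(W), 19(W) — all W, so L
n=26: →24(L), so W
n=27: →25(L), so W
n=28: →26(W), 22(W) — all W, so L
n=29: →27(W), 23(W) — all W, so L
n=30: →28(L), so W
n=31: →29(L), so W
n=32: →30(W), 26(W) — all W, so L
Every move from 32 reaches a W position, so the mover loses.

Bob wins.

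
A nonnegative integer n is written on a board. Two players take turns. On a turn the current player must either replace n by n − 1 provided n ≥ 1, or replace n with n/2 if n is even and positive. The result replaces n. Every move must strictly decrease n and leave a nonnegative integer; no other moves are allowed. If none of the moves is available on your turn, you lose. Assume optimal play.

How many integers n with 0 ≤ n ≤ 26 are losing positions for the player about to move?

13

Compute win/loss labels from the base case upward. A position with no move is L. Any other position is W if it can reach an L in one move, else L.
n=0: no move → L
n=1: can move to 0, which is L ⇒ W
n=2: the only move is to 1(W), a W ⇒ L
n=3: can move to 2, which is L ⇒ W
n=4: can move to 2, which is L ⇒ W
n=5: the only move is to 4(W), a W ⇒ L
n=6: can move to 5, which is L ⇒ W
n=7: the only move is to 6(W), a W ⇒ L
n=8: can move to 7, which is L ⇒ W
n=9: the only move is to 8(W), a W ⇒ L
n=10: can move to 5, which is L ⇒ W
n=11: the only move is to 10(W), a W ⇒ L
n=12: can move to 11, which is L ⇒ W
n=13: the only move is to 12(W), a W ⇒ L
n=14: can move to 7, which is L ⇒ W
n=15: the only move is to 14(W), a W ⇒ L
n=16: can move to 15, which is L ⇒ W
n=17: the only move is to 16(W), a W ⇒ L
n=18: can move to 9, which is L ⇒ W
n=19: the only move is to 18(W), a W ⇒ L
n=20: can move to 19, which is L ⇒ W
n=21: the only move is to 20(W), a W ⇒ L
n=22: can move to 11, which is L ⇒ W
n=23: the only move is to 22(W), a W ⇒ L
n=24: can move to 23, which is L ⇒ W
n=25: the only move is to 24(W), a W ⇒ L
n=26: can move to 13, which is L ⇒ W
L entries with 0 ≤ n ≤ 26: n = 0, 2, 5, 7, 9, 11, 13, 15, 17, 19, 21, 23, 25; that makes 13.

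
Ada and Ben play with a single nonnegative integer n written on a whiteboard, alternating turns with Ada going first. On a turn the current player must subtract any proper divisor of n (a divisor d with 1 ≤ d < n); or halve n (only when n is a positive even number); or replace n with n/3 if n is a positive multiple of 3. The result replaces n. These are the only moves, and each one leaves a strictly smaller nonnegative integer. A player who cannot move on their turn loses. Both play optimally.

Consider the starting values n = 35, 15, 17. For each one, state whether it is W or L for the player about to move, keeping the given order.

Classify positions by backward induction: terminal positions (no move available) are L. From any other position, the mover wins iff some move reaches an L.
n=0: no move → L
n=1: no move → L
n=2: W (go to 1, an L position)
n=3: W (go to 1, an L position)
n=4: L (options 2(W), 3(W) are all W)
n=5: W (go to 4, an L position)
n=6: W (go to 4, an L position)
n=7: L (sole option 6(W) is W)
n=8: W (go to 4, an L position)
n=9: L (options 3(W), 6(W), 8(W) are all W)
n=10: W (go to 9, an L position)
n=11: L (sole option 10(W) is W)
n=12: W (go to 4, an L position)
n=13: L (sole option 12(W) is W)
n=14: W (go to 7, an L position)
n=15: L (options 5(W), 10(W), 12(W), 14(W) are all W)
n=16: W (go to 15, an L position)
n=17: L (sole option 16(W) is W)
n=18: W (go to 9, an L position)
n=19: L (sole option 18(W) is W)
n=20: W (go to 15, an L position)
n=21: W (go to 7, an L position)
n=22: W (go to 11, an L position)
n=23: L (sole option 22(W) is W)
n=24: W (go to 23, an L position)
n=25: L (options 20(W), 24(W) are all W)
n=26: W (go to 13, an L position)
n=27: W (go to 9, an L position)
n=28: L (options 14(W), 21(W), 24(W), 26(W), 27(W) are all W)
n=29: W (go to 28, an L position)
n=30: W (go to 15, an L position)
n=31: L (sole option 30(W) is W)
n=32: W (go to 28, an L position)
n=33: W (go to 11, an L position)
n=34: W (go to 17, an L position)
n=35: W (go to 28, an L position)

35: W, 15: L, 17: L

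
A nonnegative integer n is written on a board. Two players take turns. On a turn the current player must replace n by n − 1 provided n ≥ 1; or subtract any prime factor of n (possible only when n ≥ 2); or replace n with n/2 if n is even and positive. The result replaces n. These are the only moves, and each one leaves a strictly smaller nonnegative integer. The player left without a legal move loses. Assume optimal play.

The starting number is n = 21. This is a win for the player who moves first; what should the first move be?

Build the W/L table. Terminal = L. A non-terminal position is W if it has a move to some L; otherwise it is L.
n=0: no move → L
n=1: W (go to 0, an L position)
n=2: W (go to 0, an L position)
n=3: W (go to 0, an L position)
n=4: L (options 2(W), 3(W) are all W)
n=5: W (go to 0, an L position)
n=6: W (go to 4, an L position)
n=7: W (go to 0, an L position)
n=8: W (go to 4, an L position)
n=9: L (options 6(W), 8(W) are all W)
n=10: W (go to 9, an L position)
n=11: W (go to 0, an L position)
n=12: W (go to 9, an L position)
n=13: W (go to 0, an L position)
n=14: L (options 7(W), 12(W), 13(W) are all W)
n=15: W (go to 14, an L position)
n=16: W (go to 14, an L position)
n=17: W (go to 0, an L position)
n=18: W (go to 9, an L position)
n=19: W (go to 0, an L position)
n=20: L (options 10(W), 15(W), 18(W), 19(W) are all W)
n=21: W (go to 14, an L position)
From 21, the L positions reachable in one move are: 14, 20. Any move reaching one of these is winning.

Move to 14.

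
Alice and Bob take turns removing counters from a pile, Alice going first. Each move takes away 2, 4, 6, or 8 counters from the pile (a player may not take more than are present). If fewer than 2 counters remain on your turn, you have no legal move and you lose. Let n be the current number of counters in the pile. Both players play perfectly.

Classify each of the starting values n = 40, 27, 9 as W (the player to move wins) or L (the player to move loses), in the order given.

40: L, 27: W, 9: W

Positions with no move are L. A position that does have a move is losing for the player to move precisely when every available move leads to a winning position for the opponent. Fill in the labels:
n=0: no move → L
n=1: no move → L
n=2: can move to 0, which is L ⇒ W
n=3: can move to 1, which is L ⇒ W
n=4: can move to 0, which is L ⇒ W
n=5: can move to 1, which is L ⇒ W
n=6: can move to 0, which is L ⇒ W
n=7: can move to 1, which is L ⇒ W
n=8: can move to 0, which is L ⇒ W
n=9: can move to 1, which is L ⇒ W
n=10: moves to 8(W), 6(W), 4(W), 2(W); every one is W ⇒ L
n=11: moves to 9(W), 7(W), 5(W), 3(W); every one is W ⇒ L
n=12: can move to 10, which is L ⇒ W
n=13: can move to 11, which is L ⇒ W
n=14: can move to 10, which is L ⇒ W
n=15: can move to 11, which is L ⇒ W
n=16: can move to 10, which is L ⇒ W
n=17: can move to 11, which is L ⇒ W
n=18: can move to 10, which is L ⇒ W
n=19: can move to 11, which is L ⇒ W
n=20: moves to 18(W), 16(W), 14(W), 12(W); every one is W ⇒ L
n=21: moves to 19(W), 17(W), 15(W), 13(W); every one is W ⇒ L
n=22: can move to 20, which is L ⇒ W
n=23: can move to 21, which is L ⇒ W
n=24: can move to 20, which is L ⇒ W
n=25: can move to 21, which is L ⇒ W
n=26: can move to 20, which is L ⇒ W
n=27: can move to 21, which is L ⇒ W
n=28: can move to 20, which is L ⇒ W
n=29: can move to 21, which is L ⇒ W
n=30: moves to 28(W), 26(W), 24(W), 22(W); every one is W ⇒ L
n=31: moves to 29(W), 27(W), 25(W), 23(W); every one is W ⇒ L
n=32: can move to 30, which is L ⇒ W
n=33: can move to 31, which is L ⇒ W
n=34: can move to 30, which is L ⇒ W
n=35: can move to 31, which is L ⇒ W
n=36: can move to 30, which is L ⇒ W
n=37: can move to 31, which is L ⇒ W
n=38: can move to 30, which is L ⇒ W
n=39: can move to 31, which is L ⇒ W
n=40: moves to 38(W), 36(W), 34(W), 32(W); every one is W ⇒ L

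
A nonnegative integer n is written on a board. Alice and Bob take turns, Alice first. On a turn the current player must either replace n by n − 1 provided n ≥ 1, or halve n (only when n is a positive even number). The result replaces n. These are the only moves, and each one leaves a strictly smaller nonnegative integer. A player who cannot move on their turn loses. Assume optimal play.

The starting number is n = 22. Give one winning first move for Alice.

Move to 11.

Positions with no move are L. A position that does have a move is losing for the player to move precisely when every available move leads to a winning position for the opponent. Fill in the labels:
n=0: no move → L
n=1: can move to 0, which is L ⇒ W
n=2: the only move is to 1(W), a W ⇒ L
n=3: can move to 2, which is L ⇒ W
n=4: can move to 2, which is L ⇒ W
n=5: the only move is to 4(W), a W ⇒ L
n=6: can move to 5, which is L ⇒ W
n=7: the only move is to 6(W), a W ⇒ L
n=8: can move to 7, which is L ⇒ W
n=9: the only move is to 8(W), a W ⇒ L
n=10: can move to 5, which is L ⇒ W
n=11: the only move is to 10(W), a W ⇒ L
n=12: can move to 11, which is L ⇒ W
n=13: the only move is to 12(W), a W ⇒ L
n=14: can move to 7, which is L ⇒ W
n=15: the only move is to 14(W), a W ⇒ L
n=16: can move to 15, which is L ⇒ W
n=17: the only move is to 16(W), a W ⇒ L
n=18: can move to 9, which is L ⇒ W
n=19: the only move is to 18(W), a W ⇒ L
n=20: can move to 19, which is L ⇒ W
n=21: the only move is to 20(W), a W ⇒ L
n=22: can move to 11, which is L ⇒ W
From 22, the L positions reachable in one move are: 11, 21. Any move reaching one of these is winning.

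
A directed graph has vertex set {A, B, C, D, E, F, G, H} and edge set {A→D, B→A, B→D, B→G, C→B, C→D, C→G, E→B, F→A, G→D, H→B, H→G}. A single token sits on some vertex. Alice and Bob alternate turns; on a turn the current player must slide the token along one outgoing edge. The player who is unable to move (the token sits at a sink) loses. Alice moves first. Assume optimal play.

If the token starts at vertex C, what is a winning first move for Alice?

Label each position W (a win for the player to move) or L (a loss). A position with no legal move is L; any other position is W exactly when some move reaches an L, and L when every move reaches a W.
Every edge goes from a vertex to one that appears earlier in the order D, G, A, B, C, H, E, F, so processing vertices in that order labels each vertex after all of its successors.
D: no outgoing edge → L
G: reaches L-position D → W
A: reaches L-position D → W
B: reaches L-position D → W
C: reaches L-position D → W
H: only reaches B(W), G(W), all W → L
E: only reaches B(W), which is W → L
F: only reaches A(W), which is W → L
From C, the L positions reachable in one move are: D.

Move to D.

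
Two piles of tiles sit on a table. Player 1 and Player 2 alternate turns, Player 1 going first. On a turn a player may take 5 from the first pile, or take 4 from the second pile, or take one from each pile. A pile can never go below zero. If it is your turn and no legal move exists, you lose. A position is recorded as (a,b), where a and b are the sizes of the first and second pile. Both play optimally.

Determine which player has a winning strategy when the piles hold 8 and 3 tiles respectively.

Player 2 wins.

Positions with no move are L. A position that does have a move is losing for the player to move precisely when every available move leads to a winning position for the opponent. Fill in the labels:
No move ever increases a pile, so every position that can arise here has a ≤ 8 and b ≤ 3; it is enough to label the cells with 0 ≤ a ≤ 8 and 0 ≤ b ≤ 3.
Every move lowers a or b (never raises either), so fill the grid row by row in increasing a, and left to right within a row: each cell's successors are then already labelled.
      b=0  b=1  b=2  b=3
a=0:    L    L    L    L
a=1:    L    W    W    W
a=2:    L    W    L    L
a=3:    L    W    L    W
a=4:    L    W    L    W
a=5:    W    W    W    W
a=6:    W    L    L    L
a=7:    W    L    W    W
a=8:    W    L    W    L
Cells with no legal move (terminal, hence L): (0,0), (0,1), (0,2), (0,3), (1,0), (2,0), (3,0), (4,0).
The remaining L cells, each justified by listing all of its moves:
(2,2): the only move is to (1,1)(W), a W ⇒ L
(2,3): the only move is to (1,2)(W), a W ⇒ L
(3,2): the only move is to (2,1)(W), a W ⇒ L
(4,2): the only move is to (3,1)(W), a W ⇒ L
(6,1): moves to (1,1)(W), (5,0)(W); every one is W ⇒ L
(6,2): moves to (1,2)(W), (5,1)(W); every one is W ⇒ L
(6,3): moves to (1,3)(W), (5,2)(W); every one is W ⇒ L
(7,1): moves to (2,1)(W), (6,0)(W); every one is W ⇒ L
(8,1): moves to (3,1)(W), (7,0)(W); every one is W ⇒ L
(8,3): moves to (3,3)(W), (7,2)(W); every one is W ⇒ L
Every other cell has at least one move into one of the L cells above, so it is W.
The starting position (8,3) is L: whatever Player 1 does, the opponent receives a W position.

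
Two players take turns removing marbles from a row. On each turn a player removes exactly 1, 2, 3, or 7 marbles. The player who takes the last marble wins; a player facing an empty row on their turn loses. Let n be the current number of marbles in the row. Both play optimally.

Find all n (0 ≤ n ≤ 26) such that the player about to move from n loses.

0, 4, 8, 12, 16, 20, 24

Positions with no move are L. A position that does have a move is losing for the player to move precisely when every available move leads to a winning position for the opponent. Fill in the labels:
n=0: no move → L
n=1: can move to 0, which is L ⇒ W
n=2: can move to 0, which is L ⇒ W
n=3: can move to 0, which is L ⇒ W
n=4: moves to 3(W), 2(W), 1(W); every one is W ⇒ L
n=5: can move to 4, which is L ⇒ W
n=6: can move to 4, which is L ⇒ W
n=7: can move to 4, which is L ⇒ W
n=8: moves to 7(W), 6(W), 5(W), 1(W); every one is W ⇒ L
n=9: can move to 8, which is L ⇒ W
n=10: can move to 8, which is L ⇒ W
n=11: can move to 8, which is L ⇒ W
n=12: moves to 11(W), 10(W), 9(W), 5(W); every one is W ⇒ L
n=13: can move to 12, which is L ⇒ W
n=14: can move to 12, which is L ⇒ W
n=15: can move to 12, which is L ⇒ W
n=16: moves to 15(W), 14(W), 13(W), 9(W); every one is W ⇒ L
n=17: can move to 16, which is L ⇒ W
n=18: can move to 16, which is L ⇒ W
n=19: can move to 16, which is L ⇒ W
n=20: moves to 19(W), 18(W), 17(W), 13(W); every one is W ⇒ L
n=21: can move to 20, which is L ⇒ W
n=22: can move to 20, which is L ⇒ W
n=23: can move to 20, which is L ⇒ W
n=24: moves to 23(W), 22(W), 21(W), 17(W); every one is W ⇒ L
n=25: can move to 24, which is L ⇒ W
n=26: can move to 24, which is L ⇒ W
Reading off the rows marked L gives the requested list; there are 7 such values of n.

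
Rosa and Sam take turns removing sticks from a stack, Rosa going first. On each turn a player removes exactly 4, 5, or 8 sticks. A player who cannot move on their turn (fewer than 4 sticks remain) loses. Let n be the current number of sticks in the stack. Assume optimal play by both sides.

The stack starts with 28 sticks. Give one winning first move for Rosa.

Remove 4, leaving 24.

Work bottom-up. With no move the player to move loses. Otherwise the position is W if at least one move leads to an L position for the opponent, and L if every move leads to a W.
n=0: no move → L
n=1: no move → L
n=2: no move → L
n=3: no move → L
n=4: W (go to 0, an L position)
n=5: W (go to 1, an L position)
n=6: W (go to 2, an L position)
n=7: W (go to 3, an L position)
n=8: W (go to 3, an L position)
n=9: W (go to 1, an L position)
n=10: W (go to 2, an L position)
n=11: W (go to 3, an L position)
n=12: L (options 8(W), 7(W), 4(W) are all W)
n=13: L (options 9(W), 8(W), 5(W) are all W)
n=14: L (options 10(W), 9(W), 6(W) are all W)
n=15: L (options 11(W), 10(W), 7(W) are all W)
n=16: W (go to 12, an L position)
n=17: W (go to 13, an L position)
n=18: W (go to 14, an L position)
n=19: W (go to 15, an L position)
n=20: W (go to 15, an L position)
n=21: W (go to 13, an L position)
n=22: W (go to 14, an L position)
n=23: W (go to 15, an L position)
n=24: L (options 20(W), 19(W), 16(W) are all W)
n=25: L (options 21(W), 20(W), 17(W) are all W)
n=26: L (options 22(W), 21(W), 18(W) are all W)
n=27: L (options 23(W), 22(W), 19(W) are all W)
n=28: W (go to 24, an L position)
From 28, the L positions reachable in one move are: 24.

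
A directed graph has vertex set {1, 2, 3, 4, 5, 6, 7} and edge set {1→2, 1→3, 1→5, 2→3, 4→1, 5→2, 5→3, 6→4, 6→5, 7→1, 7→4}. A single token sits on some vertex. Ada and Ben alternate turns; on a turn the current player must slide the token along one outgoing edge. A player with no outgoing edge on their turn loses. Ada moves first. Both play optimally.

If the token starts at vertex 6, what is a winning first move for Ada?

Move to 4.

Use the standard recursion: the mover loses at a terminal position; elsewhere, the mover wins exactly when some move hands the opponent an L position.
Every edge goes from a vertex to one that appears earlier in the order 3, 2, 5, 1, 4, 6, 7, so processing vertices in that order labels each vertex after all of its successors.
3: no outgoing edge → L
2: W (go to 3, an L position)
5: W (go to 3, an L position)
1: W (go to 3, an L position)
4: L (sole option 1(W) is W)
6: W (go to 4, an L position)
7: W (go to 4, an L position)
From 6, the L positions reachable in one move are: 4.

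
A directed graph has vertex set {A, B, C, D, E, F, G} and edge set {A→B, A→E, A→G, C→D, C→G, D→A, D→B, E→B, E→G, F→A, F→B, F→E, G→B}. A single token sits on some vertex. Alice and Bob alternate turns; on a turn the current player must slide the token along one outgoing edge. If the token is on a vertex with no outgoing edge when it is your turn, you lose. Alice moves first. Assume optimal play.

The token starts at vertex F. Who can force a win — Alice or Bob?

Use the standard recursion: the mover loses at a terminal position; elsewhere, the mover wins exactly when some move hands the opponent an L position.
Every edge goes from a vertex to one that appears earlier in the order B, G, E, A, F, D, C, so processing vertices in that order labels each vertex after all of its successors.
B: no outgoing edge → L
G: W (go to B, an L position)
E: W (go to B, an L position)
A: W (go to B, an L position)
F: W (go to B, an L position)
D: W (go to B, an L position)
C: L (options D(W), G(W) are all W)
From F Alice can move to B, reaching an L position.

Alice wins.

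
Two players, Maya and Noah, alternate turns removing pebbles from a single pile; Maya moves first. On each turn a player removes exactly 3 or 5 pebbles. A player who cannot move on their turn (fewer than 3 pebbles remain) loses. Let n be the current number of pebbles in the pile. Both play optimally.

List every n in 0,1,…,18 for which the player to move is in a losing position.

Work bottom-up. With no move the player to move loses. Otherwise the position is W if at least one move leads to an L position for the opponent, and L if every move leads to a W.
n=0: no move → L
n=1: no move → L
n=2: no move → L
n=3: reaches L-position 0 → W
n=4: reaches L-position 1 → W
n=5: reaches L-position 2 → W
n=6: reaches L-position 1 → W
n=7: reaches L-position 2 → W
n=8: only reaches 5(W), 3(W), all W → L
n=9: only reaches 6(W), 4(W), all W → L
n=10: only reaches 7(W), 5(W), all W → L
n=11: reaches L-position 8 → W
n=12: reaches L-position 9 → W
n=13: reaches L-position 10 → W
n=14: reaches L-position 9 → W
n=15: reaches L-position 10 → W
n=16: only reaches 13(W), 11(W), all W → L
n=17: only reaches 14(W), 12(W), all W → L
n=18: only reaches 15(W), 13(W), all W → L
Reading off the rows marked L gives the requested list; there are 9 such values of n.

0, 1, 2, 8, 9, 10, 16, 17, 18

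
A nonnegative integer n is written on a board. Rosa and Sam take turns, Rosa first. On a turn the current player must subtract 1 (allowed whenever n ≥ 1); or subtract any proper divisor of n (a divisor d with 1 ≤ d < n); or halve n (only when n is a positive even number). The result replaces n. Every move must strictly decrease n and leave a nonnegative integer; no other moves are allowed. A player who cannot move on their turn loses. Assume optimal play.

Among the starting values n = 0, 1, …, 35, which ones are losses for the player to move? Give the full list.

0, 2, 5, 7, 9, 11, 13, 15, 17, 19, 21, 23, 25, 27, 29, 31, 33, 35

Compute win/loss labels from the base case upward. A position with no move is L. Any other position is W if it can reach an L in one move, else L.
n=0: no move → L
n=1: W (go to 0, an L position)
n=2: L (sole option 1(W) is W)
n=3: W (go to 2, an L position)
n=4: W (go to 2, an L position)
n=5: L (sole option 4(W) is W)
n=6: W (go to 5, an L position)
n=7: L (sole option 6(W) is W)
n=8: W (go to 7, an L position)
n=9: L (options 6(W), 8(W) are all W)
n=10: W (go to 5, an L position)
n=11: L (sole option 10(W) is W)
n=12: W (go to 9, an L position)
n=13: L (sole option 12(W) is W)
n=14: W (go to 7, an L position)
n=15: L (options 10(W), 12(W), 14(W) are all W)
n=16: W (go to 15, an L position)
n=17: L (sole option 16(W) is W)
n=18: W (go to 9, an L position)
n=19: L (sole option 18(W) is W)
n=20: W (go to 15, an L position)
n=21: L (options 14(W), 18(W), 20(W) are all W)
n=22: W (go to 11, an L position)
n=23: L (sole option 22(W) is W)
n=24: W (go to 21, an L position)
n=25: L (options 20(W), 24(W) are all W)
n=26: W (go to 13, an L position)
n=27: L (options 18(W), 24(W), 26(W) are all W)
n=28: W (go to 21, an L position)
n=29: L (sole option 28(W) is W)
n=30: W (go to 15, an L position)
n=31: L (sole option 30(W) is W)
n=32: W (go to 31, an L position)
n=33: L (options 22(W), 30(W), 32(W) are all W)
n=34: W (go to 17, an L position)
n=35: L (options 28(W), 30(W), 34(W) are all W)
Reading off the rows marked L gives the requested list; there are 18 such values of n.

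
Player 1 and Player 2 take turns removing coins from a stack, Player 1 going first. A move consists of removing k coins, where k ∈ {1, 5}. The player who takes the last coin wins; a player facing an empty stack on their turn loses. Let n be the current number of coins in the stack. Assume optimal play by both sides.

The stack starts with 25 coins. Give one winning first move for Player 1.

Remove 1, leaving 24.

Compute win/loss labels from the base case upward. A position with no move is L. Any other position is W if it can reach an L in one move, else L.
n=0: no move → L
n=1: W (go to 0, an L position)
n=2: L (sole option 1(W) is W)
n=3: W (go to 2, an L position)
n=4: L (sole option 3(W) is W)
n=5: W (go to 4, an L position)
n=6: L (options 5(W), 1(W) are all W)
n=7: W (go to 6, an L position)
n=8: L (options 7(W), 3(W) are all W)
n=9: W (go to 8, an L position)
n=10: L (options 9(W), 5(W) are all W)
n=11: W (go to 10, an L position)
n=12: L (options 11(W), 7(W) are all W)
n=13: W (go to 12, an L position)
n=14: L (options 13(W), 9(W) are all W)
n=15: W (go to 14, an L position)
n=16: L (options 15(W), 11(W) are all W)
n=17: W (go to 16, an L position)
n=18: L (options 17(W), 13(W) are all W)
n=19: W (go to 18, an L position)
n=20: L (options 19(W), 15(W) are all W)
n=21: W (go to 20, an L position)
n=22: L (options 21(W), 17(W) are all W)
n=23: W (go to 22, an L position)
n=24: L (options 23(W), 19(W) are all W)
n=25: W (go to 24, an L position)
From 25, the L positions reachable in one move are: 24, 20. Any move reaching one of these is winning.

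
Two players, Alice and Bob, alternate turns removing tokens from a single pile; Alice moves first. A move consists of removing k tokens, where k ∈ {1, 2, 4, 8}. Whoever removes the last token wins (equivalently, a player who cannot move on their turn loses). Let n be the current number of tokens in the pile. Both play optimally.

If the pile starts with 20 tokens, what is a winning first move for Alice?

Compute win/loss labels from the base case upward. A position with no move is L. Any other position is W if it can reach an L in one move, else L.
n=0: no move → L
n=1: can move to 0, which is L ⇒ W
n=2: can move to 0, which is L ⇒ W
n=3: moves to 2(W), 1(W); every one is W ⇒ L
n=4: can move to 3, which is L ⇒ W
n=5: can move to 3, which is L ⇒ W
n=6: moves to 5(W), 4(W), 2(W); every one is W ⇒ L
n=7: can move to 6, which is L ⇒ W
n=8: can move to 6, which is L ⇒ W
n=9: moves to 8(W), 7(W), 5(W), 1(W); every one is W ⇒ L
n=10: can move to 9, which is L ⇒ W
n=11: can move to 9, which is L ⇒ W
n=12: moves to 11(W), 10(W), 8(W), 4(W); every one is W ⇒ L
n=13: can move to 12, which is L ⇒ W
n=14: can move to 12, which is L ⇒ W
n=15: moves to 14(W), 13(W), 11(W), 7(W); every one is W ⇒ L
n=16: can move to 15, which is L ⇒ W
n=17: can move to 15, which is L ⇒ W
n=18: moves to 17(W), 16(W), 14(W), 10(W); every one is W ⇒ L
n=19: can move to 18, which is L ⇒ W
n=20: can move to 18, which is L ⇒ W
From 20, the L positions reachable in one move are: 18, 12. Any move reaching one of these is winning.

Remove 2, leaving 18.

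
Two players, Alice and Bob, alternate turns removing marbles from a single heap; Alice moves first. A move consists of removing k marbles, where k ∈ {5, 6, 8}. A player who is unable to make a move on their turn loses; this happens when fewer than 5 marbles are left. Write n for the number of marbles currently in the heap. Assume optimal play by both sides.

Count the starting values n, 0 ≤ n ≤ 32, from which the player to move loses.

Label each position W (a win for the player to move) or L (a loss). A position with no legal move is L; any other position is W exactly when some move reaches an L, and L when every move reaches a W.
n=0: no move → L
n=1: no move → L
n=2: no move → L
n=3: no move → L
n=4: no move → L
n=5: can move to 0, which is L ⇒ W
n=6: can move to 1, which is L ⇒ W
n=7: can move to 2, which is L ⇒ W
n=8: can move to 3, which is L ⇒ W
n=9: can move to 4, which is L ⇒ W
n=10: can move to 4, which is L ⇒ W
n=11: can move to 3, which is L ⇒ W
n=12: can move to 4, which is L ⇒ W
n=13: moves to 8(W), 7(W), 5(W); every one is W ⇒ L
n=14: moves to 9(W), 8(W), 6(W); every one is W ⇒ L
n=15: moves to 10(W), 9(W), 7(W); every one is W ⇒ L
n=16: moves to 11(W), 10(W), 8(W); every one is W ⇒ L
n=17: moves to 12(W), 11(W), 9(W); every one is W ⇒ L
n=18: can move to 13, which is L ⇒ W
n=19: can move to 14, which is L ⇒ W
n=20: can move to 15, which is L ⇒ W
n=21: can move to 16, which is L ⇒ W
n=22: can move to 17, which is L ⇒ W
n=23: can move to 17, which is L ⇒ W
n=24: can move to 16, which is L ⇒ W
n=25: can move to 17, which is L ⇒ W
n=26: moves to 21(W), 20(W), 18(W); every one is W ⇒ L
n=27: moves to 22(W), 21(W), 19(W); every one is W ⇒ L
n=28: moves to 23(W), 22(W), 20(W); every one is W ⇒ L
n=29: moves to 24(W), 23(W), 21(W); every one is W ⇒ L
n=30: moves to 25(W), 24(W), 22(W); every one is W ⇒ L
n=31: can move to 26, which is L ⇒ W
n=32: can move to 27, which is L ⇒ W
L entries with 0 ≤ n ≤ 32: n = 0, 1, 2, 3, 4, 13, 14, 15, 16, 17, 26, 27, 28, 29, 30; that makes 15.

15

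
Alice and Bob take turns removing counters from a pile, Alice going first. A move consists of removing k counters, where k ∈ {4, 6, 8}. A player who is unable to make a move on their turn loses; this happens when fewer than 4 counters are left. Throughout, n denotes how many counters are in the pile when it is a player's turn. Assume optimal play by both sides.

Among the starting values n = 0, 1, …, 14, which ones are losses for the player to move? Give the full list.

0, 1, 2, 3, 12, 13, 14

Compute win/loss labels from the base case upward. A position with no move is L. Any other position is W if it can reach an L in one move, else L.
n=0: no move → L
n=1: no move → L
n=2: no move → L
n=3: no move → L
n=4: reaches L-position 0 → W
n=5: reaches L-position 1 → W
n=6: reaches L-position 2 → W
n=7: reaches L-position 3 → W
n=8: reaches L-position 2 → W
n=9: reaches L-position 3 → W
n=10: reaches L-position 2 → W
n=11: reaches L-position 3 → W
n=12: only reaches 8(W), 6(W), 4(W), all W → L
n=13: only reaches 9(W), 7(W), 5(W), all W → L
n=14: only reaches 10(W), 8(W), 6(W), all W → L
Reading off the rows marked L gives the requested list; there are 7 such values of n.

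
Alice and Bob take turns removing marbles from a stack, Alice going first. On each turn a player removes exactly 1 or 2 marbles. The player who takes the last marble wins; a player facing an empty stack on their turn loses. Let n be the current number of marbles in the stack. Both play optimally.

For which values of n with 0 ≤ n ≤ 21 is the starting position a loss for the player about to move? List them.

Build the W/L table. Terminal = L. A non-terminal position is W if it has a move to some L; otherwise it is L.
n=0: no move → L
n=1: W (go to 0, an L position)
n=2: W (go to 0, an L position)
n=3: L (options 2(W), 1(W) are all W)
n=4: W (go to 3, an L position)
n=5: W (go to 3, an L position)
n=6: L (options 5(W), 4(W) are all W)
n=7: W (go to 6, an L position)
n=8: W (go to 6, an L position)
n=9: L (options 8(W), 7(W) are all W)
n=10: W (go to 9, an L position)
n=11: W (go to 9, an L position)
n=12: L (options 11(W), 10(W) are all W)
n=13: W (go to 12, an L position)
n=14: W (go to 12, an L position)
n=15: L (options 14(W), 13(W) are all W)
n=16: W (go to 15, an L position)
n=17: W (go to 15, an L position)
n=18: L (options 17(W), 16(W) are all W)
n=19: W (go to 18, an L position)
n=20: W (go to 18, an L position)
n=21: L (options 20(W), 19(W) are all W)
Reading off the rows marked L gives the requested list; there are 8 such values of n.

0, 3, 6, 9, 12, 15, 18, 21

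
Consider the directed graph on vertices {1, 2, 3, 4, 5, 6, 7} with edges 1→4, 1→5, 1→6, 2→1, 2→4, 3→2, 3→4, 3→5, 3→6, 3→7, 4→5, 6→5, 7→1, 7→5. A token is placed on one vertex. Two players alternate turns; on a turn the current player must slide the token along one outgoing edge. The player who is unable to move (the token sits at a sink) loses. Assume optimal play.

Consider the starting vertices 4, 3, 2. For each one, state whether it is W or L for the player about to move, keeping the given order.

4: W, 3: W, 2: L

Classify positions by backward induction: terminal positions (no move available) are L. From any other position, the mover wins iff some move reaches an L.
Every edge goes from a vertex to one that appears earlier in the order 5, 4, 6, 1, 2, 7, 3, so processing vertices in that order labels each vertex after all of its successors.
5: no outgoing edge → L
4: can move to 5, which is L ⇒ W
6: can move to 5, which is L ⇒ W
1: can move to 5, which is L ⇒ W
2: moves to 1(W), 4(W); every one is W ⇒ L
7: can move to 5, which is L ⇒ W
3: can move to 2, which is L ⇒ W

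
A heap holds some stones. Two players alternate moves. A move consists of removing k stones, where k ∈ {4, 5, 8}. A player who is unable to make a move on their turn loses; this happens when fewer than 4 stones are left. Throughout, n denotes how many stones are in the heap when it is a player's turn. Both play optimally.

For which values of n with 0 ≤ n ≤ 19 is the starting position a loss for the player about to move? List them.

Build the W/L table. Terminal = L. A non-terminal position is W if it has a move to some L; otherwise it is L.
n=0: no move → L
n=1: no move → L
n=2: no move → L
n=3: no move → L
n=4: can move to 0, which is L ⇒ W
n=5: can move to 1, which is L ⇒ W
n=6: can move to 2, which is L ⇒ W
n=7: can move to 3, which is L ⇒ W
n=8: can move to 3, which is L ⇒ W
n=9: can move to 1, which is L ⇒ W
n=10: can move to 2, which is L ⇒ W
n=11: can move to 3, which is L ⇒ W
n=12: moves to 8(W), 7(W), 4(W); every one is W ⇒ L
n=13: moves to 9(W), 8(W), 5(W); every one is W ⇒ L
n=14: moves to 10(W), 9(W), 6(W); every one is W ⇒ L
n=15: moves to 11(W), 10(W), 7(W); every one is W ⇒ L
n=16: can move to 12, which is L ⇒ W
n=17: can move to 13, which is L ⇒ W
n=18: can move to 14, which is L ⇒ W
n=19: can move to 15, which is L ⇒ W
Reading off the rows marked L gives the requested list; there are 8 such values of n.

0, 1, 2, 3, 12, 13, 14, 15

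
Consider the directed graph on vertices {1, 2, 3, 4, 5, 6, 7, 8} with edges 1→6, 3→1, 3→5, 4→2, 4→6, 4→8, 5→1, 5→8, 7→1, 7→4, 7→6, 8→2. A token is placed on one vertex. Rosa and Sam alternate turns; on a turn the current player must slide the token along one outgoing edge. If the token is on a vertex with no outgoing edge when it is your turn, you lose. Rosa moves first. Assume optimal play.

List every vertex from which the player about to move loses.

Build the W/L table. Terminal = L. A non-terminal position is W if it has a move to some L; otherwise it is L.
Every edge goes from a vertex to one that appears earlier in the order 2, 6, 8, 1, 4, 5, 7, 3, so processing vertices in that order labels each vertex after all of its successors.
2: no outgoing edge → L
6: no outgoing edge → L
8: can move to 2, which is L ⇒ W
1: can move to 6, which is L ⇒ W
4: can move to 6, which is L ⇒ W
5: moves to 1(W), 8(W); every one is W ⇒ L
7: can move to 6, which is L ⇒ W
3: can move to 5, which is L ⇒ W
Reading off the rows marked L gives the requested list; there are 3 such vertices.

2, 5, 6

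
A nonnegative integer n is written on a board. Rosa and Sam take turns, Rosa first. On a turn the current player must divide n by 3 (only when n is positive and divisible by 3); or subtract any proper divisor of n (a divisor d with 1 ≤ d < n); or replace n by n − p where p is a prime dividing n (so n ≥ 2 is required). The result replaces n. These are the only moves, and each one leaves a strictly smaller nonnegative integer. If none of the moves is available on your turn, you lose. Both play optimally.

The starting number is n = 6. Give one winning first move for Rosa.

Move to 4.

Compute win/loss labels from the base case upward. A position with no move is L. Any other position is W if it can reach an L in one move, else L.
n=0: no move → L
n=1: no move → L
n=2: W (go to 0, an L position)
n=3: W (go to 0, an L position)
n=4: L (options 2(W), 3(W) are all W)
n=5: W (go to 0, an L position)
n=6: W (go to 4, an L position)
From 6, the L positions reachable in one move are: 4.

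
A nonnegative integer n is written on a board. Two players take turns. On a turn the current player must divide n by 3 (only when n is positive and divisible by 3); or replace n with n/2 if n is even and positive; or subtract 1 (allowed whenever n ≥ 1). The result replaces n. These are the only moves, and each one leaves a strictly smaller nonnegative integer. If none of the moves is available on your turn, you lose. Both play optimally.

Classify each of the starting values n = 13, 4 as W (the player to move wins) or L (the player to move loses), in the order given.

13: L, 4: W

Positions with no move are L. A position that does have a move is losing for the player to move precisely when every available move leads to a winning position for the opponent. Fill in the labels:
n=0: no move → L
n=1: reaches L-position 0 → W
n=2: only reaches 1(W), which is W → L
n=3: reaches L-position 2 → W
n=4: reaches L-position 2 → W
n=5: only reaches 4(W), which is W → L
n=6: reaches L-position 2 → W
n=7: only reaches 6(W), which is W → L
n=8: reaches L-position 7 → W
n=9: only reaches 3(W), 8(W), all W → L
n=10: reaches L-position 5 → W
n=11: only reaches 10(W), which is W → L
n=12: reaches L-position 11 → W
n=13: only reaches 12(W), which is W → L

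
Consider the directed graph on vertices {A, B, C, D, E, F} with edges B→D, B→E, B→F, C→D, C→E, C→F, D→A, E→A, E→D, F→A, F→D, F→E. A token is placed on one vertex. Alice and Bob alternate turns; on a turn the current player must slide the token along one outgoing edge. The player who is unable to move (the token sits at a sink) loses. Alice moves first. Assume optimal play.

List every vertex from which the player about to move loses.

A, B, C

Positions with no move are L. A position that does have a move is losing for the player to move precisely when every available move leads to a winning position for the opponent. Fill in the labels:
Every edge goes from a vertex to one that appears earlier in the order A, D, E, F, B, C, so processing vertices in that order labels each vertex after all of its successors.
A: no outgoing edge → L
D: →A(L), so W
E: →A(L), so W
F: →A(L), so W
B: →F(W), E(W), D(W) — all W, so L
C: →F(W), E(W), D(W) — all W, so L
Reading off the rows marked L gives the requested list; there are 3 such vertices.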